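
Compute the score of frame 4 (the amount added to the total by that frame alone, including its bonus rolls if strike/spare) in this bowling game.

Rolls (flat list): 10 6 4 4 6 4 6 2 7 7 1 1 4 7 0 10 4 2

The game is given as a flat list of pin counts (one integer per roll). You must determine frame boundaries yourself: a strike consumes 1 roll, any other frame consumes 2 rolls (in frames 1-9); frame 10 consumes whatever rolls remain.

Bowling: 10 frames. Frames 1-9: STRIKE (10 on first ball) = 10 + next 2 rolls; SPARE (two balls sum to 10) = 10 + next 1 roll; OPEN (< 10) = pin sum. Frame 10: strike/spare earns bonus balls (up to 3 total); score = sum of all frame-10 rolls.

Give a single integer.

Frame 1: STRIKE. 10 + next two rolls (6+4) = 20. Cumulative: 20
Frame 2: SPARE (6+4=10). 10 + next roll (4) = 14. Cumulative: 34
Frame 3: SPARE (4+6=10). 10 + next roll (4) = 14. Cumulative: 48
Frame 4: SPARE (4+6=10). 10 + next roll (2) = 12. Cumulative: 60
Frame 5: OPEN (2+7=9). Cumulative: 69
Frame 6: OPEN (7+1=8). Cumulative: 77

Answer: 12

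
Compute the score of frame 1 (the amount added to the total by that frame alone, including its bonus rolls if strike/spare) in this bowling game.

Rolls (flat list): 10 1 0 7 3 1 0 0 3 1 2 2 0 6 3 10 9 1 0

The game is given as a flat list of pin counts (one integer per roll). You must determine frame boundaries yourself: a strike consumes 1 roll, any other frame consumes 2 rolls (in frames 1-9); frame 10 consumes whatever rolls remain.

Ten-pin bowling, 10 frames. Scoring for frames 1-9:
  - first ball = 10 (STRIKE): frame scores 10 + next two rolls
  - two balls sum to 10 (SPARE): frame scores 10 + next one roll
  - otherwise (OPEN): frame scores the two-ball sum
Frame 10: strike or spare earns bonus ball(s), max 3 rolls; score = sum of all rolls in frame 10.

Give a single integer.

Frame 1: STRIKE. 10 + next two rolls (1+0) = 11. Cumulative: 11
Frame 2: OPEN (1+0=1). Cumulative: 12
Frame 3: SPARE (7+3=10). 10 + next roll (1) = 11. Cumulative: 23

Answer: 11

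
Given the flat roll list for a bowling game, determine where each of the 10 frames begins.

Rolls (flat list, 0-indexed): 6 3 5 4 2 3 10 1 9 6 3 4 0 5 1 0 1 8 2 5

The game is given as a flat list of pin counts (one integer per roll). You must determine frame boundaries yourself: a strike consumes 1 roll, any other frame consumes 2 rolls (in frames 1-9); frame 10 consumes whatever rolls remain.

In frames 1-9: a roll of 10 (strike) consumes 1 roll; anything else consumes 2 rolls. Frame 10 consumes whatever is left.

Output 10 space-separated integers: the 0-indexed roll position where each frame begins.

Answer: 0 2 4 6 7 9 11 13 15 17

Derivation:
Frame 1 starts at roll index 0: rolls=6,3 (sum=9), consumes 2 rolls
Frame 2 starts at roll index 2: rolls=5,4 (sum=9), consumes 2 rolls
Frame 3 starts at roll index 4: rolls=2,3 (sum=5), consumes 2 rolls
Frame 4 starts at roll index 6: roll=10 (strike), consumes 1 roll
Frame 5 starts at roll index 7: rolls=1,9 (sum=10), consumes 2 rolls
Frame 6 starts at roll index 9: rolls=6,3 (sum=9), consumes 2 rolls
Frame 7 starts at roll index 11: rolls=4,0 (sum=4), consumes 2 rolls
Frame 8 starts at roll index 13: rolls=5,1 (sum=6), consumes 2 rolls
Frame 9 starts at roll index 15: rolls=0,1 (sum=1), consumes 2 rolls
Frame 10 starts at roll index 17: 3 remaining rolls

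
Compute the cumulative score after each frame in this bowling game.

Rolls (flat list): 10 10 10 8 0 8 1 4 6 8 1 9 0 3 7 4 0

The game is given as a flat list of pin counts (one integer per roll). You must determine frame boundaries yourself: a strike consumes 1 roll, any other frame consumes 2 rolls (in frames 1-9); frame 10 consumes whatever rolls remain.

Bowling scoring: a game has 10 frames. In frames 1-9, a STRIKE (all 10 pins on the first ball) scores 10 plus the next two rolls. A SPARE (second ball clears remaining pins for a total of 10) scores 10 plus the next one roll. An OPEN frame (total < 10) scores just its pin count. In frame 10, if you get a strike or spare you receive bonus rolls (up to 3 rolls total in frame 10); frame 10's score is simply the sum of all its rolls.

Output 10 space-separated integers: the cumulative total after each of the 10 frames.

Frame 1: STRIKE. 10 + next two rolls (10+10) = 30. Cumulative: 30
Frame 2: STRIKE. 10 + next two rolls (10+8) = 28. Cumulative: 58
Frame 3: STRIKE. 10 + next two rolls (8+0) = 18. Cumulative: 76
Frame 4: OPEN (8+0=8). Cumulative: 84
Frame 5: OPEN (8+1=9). Cumulative: 93
Frame 6: SPARE (4+6=10). 10 + next roll (8) = 18. Cumulative: 111
Frame 7: OPEN (8+1=9). Cumulative: 120
Frame 8: OPEN (9+0=9). Cumulative: 129
Frame 9: SPARE (3+7=10). 10 + next roll (4) = 14. Cumulative: 143
Frame 10: OPEN. Sum of all frame-10 rolls (4+0) = 4. Cumulative: 147

Answer: 30 58 76 84 93 111 120 129 143 147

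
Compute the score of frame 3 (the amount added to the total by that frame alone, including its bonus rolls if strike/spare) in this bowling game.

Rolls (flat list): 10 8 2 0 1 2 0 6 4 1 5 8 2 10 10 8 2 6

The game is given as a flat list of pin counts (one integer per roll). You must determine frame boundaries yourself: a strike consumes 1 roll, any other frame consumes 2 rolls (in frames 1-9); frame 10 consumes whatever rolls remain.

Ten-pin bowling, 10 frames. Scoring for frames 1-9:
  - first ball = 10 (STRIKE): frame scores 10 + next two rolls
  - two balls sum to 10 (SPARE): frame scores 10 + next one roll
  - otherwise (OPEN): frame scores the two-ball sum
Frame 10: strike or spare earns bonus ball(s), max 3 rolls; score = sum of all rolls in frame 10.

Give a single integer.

Answer: 1

Derivation:
Frame 1: STRIKE. 10 + next two rolls (8+2) = 20. Cumulative: 20
Frame 2: SPARE (8+2=10). 10 + next roll (0) = 10. Cumulative: 30
Frame 3: OPEN (0+1=1). Cumulative: 31
Frame 4: OPEN (2+0=2). Cumulative: 33
Frame 5: SPARE (6+4=10). 10 + next roll (1) = 11. Cumulative: 44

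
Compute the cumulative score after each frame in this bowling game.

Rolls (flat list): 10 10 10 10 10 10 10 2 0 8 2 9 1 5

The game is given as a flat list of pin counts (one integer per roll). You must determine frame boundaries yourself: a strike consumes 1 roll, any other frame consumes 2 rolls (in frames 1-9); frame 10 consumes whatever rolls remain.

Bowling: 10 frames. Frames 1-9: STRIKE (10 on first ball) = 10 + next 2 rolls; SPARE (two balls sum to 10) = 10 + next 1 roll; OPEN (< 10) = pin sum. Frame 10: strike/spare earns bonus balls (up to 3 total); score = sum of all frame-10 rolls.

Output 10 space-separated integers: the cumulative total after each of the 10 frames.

Answer: 30 60 90 120 150 172 184 186 205 220

Derivation:
Frame 1: STRIKE. 10 + next two rolls (10+10) = 30. Cumulative: 30
Frame 2: STRIKE. 10 + next two rolls (10+10) = 30. Cumulative: 60
Frame 3: STRIKE. 10 + next two rolls (10+10) = 30. Cumulative: 90
Frame 4: STRIKE. 10 + next two rolls (10+10) = 30. Cumulative: 120
Frame 5: STRIKE. 10 + next two rolls (10+10) = 30. Cumulative: 150
Frame 6: STRIKE. 10 + next two rolls (10+2) = 22. Cumulative: 172
Frame 7: STRIKE. 10 + next two rolls (2+0) = 12. Cumulative: 184
Frame 8: OPEN (2+0=2). Cumulative: 186
Frame 9: SPARE (8+2=10). 10 + next roll (9) = 19. Cumulative: 205
Frame 10: SPARE. Sum of all frame-10 rolls (9+1+5) = 15. Cumulative: 220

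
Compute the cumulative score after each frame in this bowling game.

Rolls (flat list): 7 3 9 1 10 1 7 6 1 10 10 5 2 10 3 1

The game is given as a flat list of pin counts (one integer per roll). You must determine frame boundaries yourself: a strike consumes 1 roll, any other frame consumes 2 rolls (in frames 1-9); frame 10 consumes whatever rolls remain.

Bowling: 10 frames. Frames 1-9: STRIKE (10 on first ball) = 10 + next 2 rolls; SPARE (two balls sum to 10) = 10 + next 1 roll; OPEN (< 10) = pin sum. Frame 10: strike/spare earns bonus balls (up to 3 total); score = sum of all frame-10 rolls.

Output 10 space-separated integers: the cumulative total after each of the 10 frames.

Answer: 19 39 57 65 72 97 114 121 135 139

Derivation:
Frame 1: SPARE (7+3=10). 10 + next roll (9) = 19. Cumulative: 19
Frame 2: SPARE (9+1=10). 10 + next roll (10) = 20. Cumulative: 39
Frame 3: STRIKE. 10 + next two rolls (1+7) = 18. Cumulative: 57
Frame 4: OPEN (1+7=8). Cumulative: 65
Frame 5: OPEN (6+1=7). Cumulative: 72
Frame 6: STRIKE. 10 + next two rolls (10+5) = 25. Cumulative: 97
Frame 7: STRIKE. 10 + next two rolls (5+2) = 17. Cumulative: 114
Frame 8: OPEN (5+2=7). Cumulative: 121
Frame 9: STRIKE. 10 + next two rolls (3+1) = 14. Cumulative: 135
Frame 10: OPEN. Sum of all frame-10 rolls (3+1) = 4. Cumulative: 139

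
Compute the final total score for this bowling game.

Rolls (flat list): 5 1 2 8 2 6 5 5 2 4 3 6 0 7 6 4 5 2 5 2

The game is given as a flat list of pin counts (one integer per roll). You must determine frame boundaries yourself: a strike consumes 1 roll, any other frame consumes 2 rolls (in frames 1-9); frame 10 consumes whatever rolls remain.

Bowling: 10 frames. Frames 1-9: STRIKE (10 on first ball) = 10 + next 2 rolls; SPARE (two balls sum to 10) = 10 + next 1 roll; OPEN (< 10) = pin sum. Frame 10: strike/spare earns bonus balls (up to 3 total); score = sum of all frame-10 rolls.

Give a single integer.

Answer: 89

Derivation:
Frame 1: OPEN (5+1=6). Cumulative: 6
Frame 2: SPARE (2+8=10). 10 + next roll (2) = 12. Cumulative: 18
Frame 3: OPEN (2+6=8). Cumulative: 26
Frame 4: SPARE (5+5=10). 10 + next roll (2) = 12. Cumulative: 38
Frame 5: OPEN (2+4=6). Cumulative: 44
Frame 6: OPEN (3+6=9). Cumulative: 53
Frame 7: OPEN (0+7=7). Cumulative: 60
Frame 8: SPARE (6+4=10). 10 + next roll (5) = 15. Cumulative: 75
Frame 9: OPEN (5+2=7). Cumulative: 82
Frame 10: OPEN. Sum of all frame-10 rolls (5+2) = 7. Cumulative: 89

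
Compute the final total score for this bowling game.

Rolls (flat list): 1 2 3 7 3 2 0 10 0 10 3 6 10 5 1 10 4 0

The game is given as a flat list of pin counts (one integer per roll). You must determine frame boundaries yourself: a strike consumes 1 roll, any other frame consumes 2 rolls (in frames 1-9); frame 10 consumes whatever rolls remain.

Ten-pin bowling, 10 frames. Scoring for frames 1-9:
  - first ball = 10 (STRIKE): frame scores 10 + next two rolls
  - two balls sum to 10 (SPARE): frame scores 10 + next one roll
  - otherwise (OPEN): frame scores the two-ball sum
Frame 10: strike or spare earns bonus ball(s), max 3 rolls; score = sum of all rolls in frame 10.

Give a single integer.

Frame 1: OPEN (1+2=3). Cumulative: 3
Frame 2: SPARE (3+7=10). 10 + next roll (3) = 13. Cumulative: 16
Frame 3: OPEN (3+2=5). Cumulative: 21
Frame 4: SPARE (0+10=10). 10 + next roll (0) = 10. Cumulative: 31
Frame 5: SPARE (0+10=10). 10 + next roll (3) = 13. Cumulative: 44
Frame 6: OPEN (3+6=9). Cumulative: 53
Frame 7: STRIKE. 10 + next two rolls (5+1) = 16. Cumulative: 69
Frame 8: OPEN (5+1=6). Cumulative: 75
Frame 9: STRIKE. 10 + next two rolls (4+0) = 14. Cumulative: 89
Frame 10: OPEN. Sum of all frame-10 rolls (4+0) = 4. Cumulative: 93

Answer: 93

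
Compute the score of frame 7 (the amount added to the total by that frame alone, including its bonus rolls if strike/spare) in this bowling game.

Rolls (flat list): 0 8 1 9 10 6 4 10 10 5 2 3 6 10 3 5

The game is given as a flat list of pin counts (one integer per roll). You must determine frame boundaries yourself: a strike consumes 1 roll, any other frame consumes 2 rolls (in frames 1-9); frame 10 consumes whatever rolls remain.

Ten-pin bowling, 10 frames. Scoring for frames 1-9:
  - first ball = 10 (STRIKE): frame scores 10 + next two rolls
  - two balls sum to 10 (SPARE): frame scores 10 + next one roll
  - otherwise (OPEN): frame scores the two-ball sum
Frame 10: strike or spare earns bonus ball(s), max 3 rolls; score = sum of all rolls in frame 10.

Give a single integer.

Frame 1: OPEN (0+8=8). Cumulative: 8
Frame 2: SPARE (1+9=10). 10 + next roll (10) = 20. Cumulative: 28
Frame 3: STRIKE. 10 + next two rolls (6+4) = 20. Cumulative: 48
Frame 4: SPARE (6+4=10). 10 + next roll (10) = 20. Cumulative: 68
Frame 5: STRIKE. 10 + next two rolls (10+5) = 25. Cumulative: 93
Frame 6: STRIKE. 10 + next two rolls (5+2) = 17. Cumulative: 110
Frame 7: OPEN (5+2=7). Cumulative: 117
Frame 8: OPEN (3+6=9). Cumulative: 126
Frame 9: STRIKE. 10 + next two rolls (3+5) = 18. Cumulative: 144

Answer: 7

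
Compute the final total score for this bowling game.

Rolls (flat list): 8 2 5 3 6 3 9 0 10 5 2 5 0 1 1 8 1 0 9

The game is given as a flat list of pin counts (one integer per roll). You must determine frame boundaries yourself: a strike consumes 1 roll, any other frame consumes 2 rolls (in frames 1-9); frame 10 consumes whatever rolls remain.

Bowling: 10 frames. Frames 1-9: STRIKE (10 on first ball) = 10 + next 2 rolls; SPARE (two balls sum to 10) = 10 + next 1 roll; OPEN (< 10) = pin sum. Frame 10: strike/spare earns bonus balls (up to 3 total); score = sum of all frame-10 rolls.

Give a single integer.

Answer: 90

Derivation:
Frame 1: SPARE (8+2=10). 10 + next roll (5) = 15. Cumulative: 15
Frame 2: OPEN (5+3=8). Cumulative: 23
Frame 3: OPEN (6+3=9). Cumulative: 32
Frame 4: OPEN (9+0=9). Cumulative: 41
Frame 5: STRIKE. 10 + next two rolls (5+2) = 17. Cumulative: 58
Frame 6: OPEN (5+2=7). Cumulative: 65
Frame 7: OPEN (5+0=5). Cumulative: 70
Frame 8: OPEN (1+1=2). Cumulative: 72
Frame 9: OPEN (8+1=9). Cumulative: 81
Frame 10: OPEN. Sum of all frame-10 rolls (0+9) = 9. Cumulative: 90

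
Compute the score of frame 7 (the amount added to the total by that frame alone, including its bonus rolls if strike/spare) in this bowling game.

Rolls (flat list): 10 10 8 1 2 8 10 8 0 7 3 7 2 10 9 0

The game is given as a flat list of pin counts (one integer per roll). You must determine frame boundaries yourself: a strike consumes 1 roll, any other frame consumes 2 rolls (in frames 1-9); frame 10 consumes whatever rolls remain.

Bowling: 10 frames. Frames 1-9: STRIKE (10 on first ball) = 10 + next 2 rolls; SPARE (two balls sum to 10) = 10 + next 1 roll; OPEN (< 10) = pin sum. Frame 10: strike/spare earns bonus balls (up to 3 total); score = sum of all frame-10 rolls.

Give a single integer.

Frame 1: STRIKE. 10 + next two rolls (10+8) = 28. Cumulative: 28
Frame 2: STRIKE. 10 + next two rolls (8+1) = 19. Cumulative: 47
Frame 3: OPEN (8+1=9). Cumulative: 56
Frame 4: SPARE (2+8=10). 10 + next roll (10) = 20. Cumulative: 76
Frame 5: STRIKE. 10 + next two rolls (8+0) = 18. Cumulative: 94
Frame 6: OPEN (8+0=8). Cumulative: 102
Frame 7: SPARE (7+3=10). 10 + next roll (7) = 17. Cumulative: 119
Frame 8: OPEN (7+2=9). Cumulative: 128
Frame 9: STRIKE. 10 + next two rolls (9+0) = 19. Cumulative: 147

Answer: 17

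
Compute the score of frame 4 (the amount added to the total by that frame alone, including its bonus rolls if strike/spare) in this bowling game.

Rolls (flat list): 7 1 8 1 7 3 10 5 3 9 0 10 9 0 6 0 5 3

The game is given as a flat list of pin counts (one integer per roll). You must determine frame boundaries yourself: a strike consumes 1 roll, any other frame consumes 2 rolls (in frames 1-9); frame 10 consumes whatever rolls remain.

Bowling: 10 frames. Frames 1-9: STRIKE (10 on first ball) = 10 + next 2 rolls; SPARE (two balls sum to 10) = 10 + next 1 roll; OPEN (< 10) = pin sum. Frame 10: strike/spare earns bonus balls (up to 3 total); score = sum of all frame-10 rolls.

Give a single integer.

Frame 1: OPEN (7+1=8). Cumulative: 8
Frame 2: OPEN (8+1=9). Cumulative: 17
Frame 3: SPARE (7+3=10). 10 + next roll (10) = 20. Cumulative: 37
Frame 4: STRIKE. 10 + next two rolls (5+3) = 18. Cumulative: 55
Frame 5: OPEN (5+3=8). Cumulative: 63
Frame 6: OPEN (9+0=9). Cumulative: 72

Answer: 18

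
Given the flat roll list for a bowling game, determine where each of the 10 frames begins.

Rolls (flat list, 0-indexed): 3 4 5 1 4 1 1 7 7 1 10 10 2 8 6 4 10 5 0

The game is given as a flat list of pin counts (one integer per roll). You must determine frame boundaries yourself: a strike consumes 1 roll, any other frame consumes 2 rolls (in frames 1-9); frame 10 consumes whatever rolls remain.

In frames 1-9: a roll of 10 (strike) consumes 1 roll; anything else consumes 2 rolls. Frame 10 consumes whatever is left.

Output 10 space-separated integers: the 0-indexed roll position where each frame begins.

Frame 1 starts at roll index 0: rolls=3,4 (sum=7), consumes 2 rolls
Frame 2 starts at roll index 2: rolls=5,1 (sum=6), consumes 2 rolls
Frame 3 starts at roll index 4: rolls=4,1 (sum=5), consumes 2 rolls
Frame 4 starts at roll index 6: rolls=1,7 (sum=8), consumes 2 rolls
Frame 5 starts at roll index 8: rolls=7,1 (sum=8), consumes 2 rolls
Frame 6 starts at roll index 10: roll=10 (strike), consumes 1 roll
Frame 7 starts at roll index 11: roll=10 (strike), consumes 1 roll
Frame 8 starts at roll index 12: rolls=2,8 (sum=10), consumes 2 rolls
Frame 9 starts at roll index 14: rolls=6,4 (sum=10), consumes 2 rolls
Frame 10 starts at roll index 16: 3 remaining rolls

Answer: 0 2 4 6 8 10 11 12 14 16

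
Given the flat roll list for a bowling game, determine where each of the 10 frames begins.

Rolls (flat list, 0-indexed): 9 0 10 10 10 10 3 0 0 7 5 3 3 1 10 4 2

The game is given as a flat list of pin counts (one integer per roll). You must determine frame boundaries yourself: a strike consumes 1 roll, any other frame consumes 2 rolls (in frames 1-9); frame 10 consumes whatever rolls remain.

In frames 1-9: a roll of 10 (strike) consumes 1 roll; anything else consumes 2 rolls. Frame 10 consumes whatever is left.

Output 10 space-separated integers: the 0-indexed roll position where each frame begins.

Answer: 0 2 3 4 5 6 8 10 12 14

Derivation:
Frame 1 starts at roll index 0: rolls=9,0 (sum=9), consumes 2 rolls
Frame 2 starts at roll index 2: roll=10 (strike), consumes 1 roll
Frame 3 starts at roll index 3: roll=10 (strike), consumes 1 roll
Frame 4 starts at roll index 4: roll=10 (strike), consumes 1 roll
Frame 5 starts at roll index 5: roll=10 (strike), consumes 1 roll
Frame 6 starts at roll index 6: rolls=3,0 (sum=3), consumes 2 rolls
Frame 7 starts at roll index 8: rolls=0,7 (sum=7), consumes 2 rolls
Frame 8 starts at roll index 10: rolls=5,3 (sum=8), consumes 2 rolls
Frame 9 starts at roll index 12: rolls=3,1 (sum=4), consumes 2 rolls
Frame 10 starts at roll index 14: 3 remaining rolls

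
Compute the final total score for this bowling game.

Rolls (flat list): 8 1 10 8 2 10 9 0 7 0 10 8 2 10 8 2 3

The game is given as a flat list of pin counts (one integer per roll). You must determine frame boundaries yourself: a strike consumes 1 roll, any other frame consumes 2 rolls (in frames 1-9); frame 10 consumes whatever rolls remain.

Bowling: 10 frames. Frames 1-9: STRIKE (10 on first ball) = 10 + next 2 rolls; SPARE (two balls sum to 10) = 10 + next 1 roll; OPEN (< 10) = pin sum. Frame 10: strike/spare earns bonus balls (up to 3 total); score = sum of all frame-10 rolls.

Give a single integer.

Answer: 157

Derivation:
Frame 1: OPEN (8+1=9). Cumulative: 9
Frame 2: STRIKE. 10 + next two rolls (8+2) = 20. Cumulative: 29
Frame 3: SPARE (8+2=10). 10 + next roll (10) = 20. Cumulative: 49
Frame 4: STRIKE. 10 + next two rolls (9+0) = 19. Cumulative: 68
Frame 5: OPEN (9+0=9). Cumulative: 77
Frame 6: OPEN (7+0=7). Cumulative: 84
Frame 7: STRIKE. 10 + next two rolls (8+2) = 20. Cumulative: 104
Frame 8: SPARE (8+2=10). 10 + next roll (10) = 20. Cumulative: 124
Frame 9: STRIKE. 10 + next two rolls (8+2) = 20. Cumulative: 144
Frame 10: SPARE. Sum of all frame-10 rolls (8+2+3) = 13. Cumulative: 157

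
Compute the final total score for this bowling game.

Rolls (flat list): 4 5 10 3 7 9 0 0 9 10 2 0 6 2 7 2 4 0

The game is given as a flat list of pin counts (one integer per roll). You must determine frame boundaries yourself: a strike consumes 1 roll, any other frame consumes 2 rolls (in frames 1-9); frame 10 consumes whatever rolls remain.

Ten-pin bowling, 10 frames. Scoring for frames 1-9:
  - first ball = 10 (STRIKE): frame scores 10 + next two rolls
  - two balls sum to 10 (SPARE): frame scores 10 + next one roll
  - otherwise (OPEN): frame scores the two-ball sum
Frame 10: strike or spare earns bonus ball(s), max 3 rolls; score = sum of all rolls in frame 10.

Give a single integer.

Answer: 101

Derivation:
Frame 1: OPEN (4+5=9). Cumulative: 9
Frame 2: STRIKE. 10 + next two rolls (3+7) = 20. Cumulative: 29
Frame 3: SPARE (3+7=10). 10 + next roll (9) = 19. Cumulative: 48
Frame 4: OPEN (9+0=9). Cumulative: 57
Frame 5: OPEN (0+9=9). Cumulative: 66
Frame 6: STRIKE. 10 + next two rolls (2+0) = 12. Cumulative: 78
Frame 7: OPEN (2+0=2). Cumulative: 80
Frame 8: OPEN (6+2=8). Cumulative: 88
Frame 9: OPEN (7+2=9). Cumulative: 97
Frame 10: OPEN. Sum of all frame-10 rolls (4+0) = 4. Cumulative: 101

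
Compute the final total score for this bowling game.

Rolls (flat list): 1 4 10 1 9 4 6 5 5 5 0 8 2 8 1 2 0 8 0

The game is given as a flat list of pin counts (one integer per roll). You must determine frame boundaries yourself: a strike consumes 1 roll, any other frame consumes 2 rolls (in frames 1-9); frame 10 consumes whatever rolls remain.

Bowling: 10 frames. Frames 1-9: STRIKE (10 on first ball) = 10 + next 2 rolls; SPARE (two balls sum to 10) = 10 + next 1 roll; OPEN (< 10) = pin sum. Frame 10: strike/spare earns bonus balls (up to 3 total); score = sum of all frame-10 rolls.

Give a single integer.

Answer: 111

Derivation:
Frame 1: OPEN (1+4=5). Cumulative: 5
Frame 2: STRIKE. 10 + next two rolls (1+9) = 20. Cumulative: 25
Frame 3: SPARE (1+9=10). 10 + next roll (4) = 14. Cumulative: 39
Frame 4: SPARE (4+6=10). 10 + next roll (5) = 15. Cumulative: 54
Frame 5: SPARE (5+5=10). 10 + next roll (5) = 15. Cumulative: 69
Frame 6: OPEN (5+0=5). Cumulative: 74
Frame 7: SPARE (8+2=10). 10 + next roll (8) = 18. Cumulative: 92
Frame 8: OPEN (8+1=9). Cumulative: 101
Frame 9: OPEN (2+0=2). Cumulative: 103
Frame 10: OPEN. Sum of all frame-10 rolls (8+0) = 8. Cumulative: 111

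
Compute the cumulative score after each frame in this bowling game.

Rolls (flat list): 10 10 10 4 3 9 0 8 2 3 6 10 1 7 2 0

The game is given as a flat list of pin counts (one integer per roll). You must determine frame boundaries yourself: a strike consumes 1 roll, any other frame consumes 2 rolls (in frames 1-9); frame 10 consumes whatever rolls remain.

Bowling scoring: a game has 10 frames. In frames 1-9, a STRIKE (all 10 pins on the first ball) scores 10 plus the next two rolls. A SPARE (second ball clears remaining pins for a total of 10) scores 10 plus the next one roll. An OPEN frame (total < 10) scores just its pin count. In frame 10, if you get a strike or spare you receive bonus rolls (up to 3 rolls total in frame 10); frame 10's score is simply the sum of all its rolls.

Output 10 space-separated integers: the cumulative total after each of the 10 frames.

Answer: 30 54 71 78 87 100 109 127 135 137

Derivation:
Frame 1: STRIKE. 10 + next two rolls (10+10) = 30. Cumulative: 30
Frame 2: STRIKE. 10 + next two rolls (10+4) = 24. Cumulative: 54
Frame 3: STRIKE. 10 + next two rolls (4+3) = 17. Cumulative: 71
Frame 4: OPEN (4+3=7). Cumulative: 78
Frame 5: OPEN (9+0=9). Cumulative: 87
Frame 6: SPARE (8+2=10). 10 + next roll (3) = 13. Cumulative: 100
Frame 7: OPEN (3+6=9). Cumulative: 109
Frame 8: STRIKE. 10 + next two rolls (1+7) = 18. Cumulative: 127
Frame 9: OPEN (1+7=8). Cumulative: 135
Frame 10: OPEN. Sum of all frame-10 rolls (2+0) = 2. Cumulative: 137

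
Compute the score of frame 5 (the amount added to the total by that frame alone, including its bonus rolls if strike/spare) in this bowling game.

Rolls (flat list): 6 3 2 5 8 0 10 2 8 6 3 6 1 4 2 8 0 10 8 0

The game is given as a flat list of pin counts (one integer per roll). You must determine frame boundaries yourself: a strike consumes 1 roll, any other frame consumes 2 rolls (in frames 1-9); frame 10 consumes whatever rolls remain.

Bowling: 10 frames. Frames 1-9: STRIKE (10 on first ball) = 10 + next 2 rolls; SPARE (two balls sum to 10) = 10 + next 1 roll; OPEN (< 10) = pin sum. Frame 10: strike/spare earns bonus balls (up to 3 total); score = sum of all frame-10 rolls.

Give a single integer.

Answer: 16

Derivation:
Frame 1: OPEN (6+3=9). Cumulative: 9
Frame 2: OPEN (2+5=7). Cumulative: 16
Frame 3: OPEN (8+0=8). Cumulative: 24
Frame 4: STRIKE. 10 + next two rolls (2+8) = 20. Cumulative: 44
Frame 5: SPARE (2+8=10). 10 + next roll (6) = 16. Cumulative: 60
Frame 6: OPEN (6+3=9). Cumulative: 69
Frame 7: OPEN (6+1=7). Cumulative: 76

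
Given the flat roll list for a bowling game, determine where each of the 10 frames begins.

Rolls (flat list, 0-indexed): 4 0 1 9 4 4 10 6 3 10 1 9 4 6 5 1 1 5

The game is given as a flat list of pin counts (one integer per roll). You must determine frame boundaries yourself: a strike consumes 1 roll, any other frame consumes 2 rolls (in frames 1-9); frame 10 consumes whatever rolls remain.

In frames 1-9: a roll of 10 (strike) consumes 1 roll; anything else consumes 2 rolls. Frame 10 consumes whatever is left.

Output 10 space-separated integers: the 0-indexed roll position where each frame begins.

Frame 1 starts at roll index 0: rolls=4,0 (sum=4), consumes 2 rolls
Frame 2 starts at roll index 2: rolls=1,9 (sum=10), consumes 2 rolls
Frame 3 starts at roll index 4: rolls=4,4 (sum=8), consumes 2 rolls
Frame 4 starts at roll index 6: roll=10 (strike), consumes 1 roll
Frame 5 starts at roll index 7: rolls=6,3 (sum=9), consumes 2 rolls
Frame 6 starts at roll index 9: roll=10 (strike), consumes 1 roll
Frame 7 starts at roll index 10: rolls=1,9 (sum=10), consumes 2 rolls
Frame 8 starts at roll index 12: rolls=4,6 (sum=10), consumes 2 rolls
Frame 9 starts at roll index 14: rolls=5,1 (sum=6), consumes 2 rolls
Frame 10 starts at roll index 16: 2 remaining rolls

Answer: 0 2 4 6 7 9 10 12 14 16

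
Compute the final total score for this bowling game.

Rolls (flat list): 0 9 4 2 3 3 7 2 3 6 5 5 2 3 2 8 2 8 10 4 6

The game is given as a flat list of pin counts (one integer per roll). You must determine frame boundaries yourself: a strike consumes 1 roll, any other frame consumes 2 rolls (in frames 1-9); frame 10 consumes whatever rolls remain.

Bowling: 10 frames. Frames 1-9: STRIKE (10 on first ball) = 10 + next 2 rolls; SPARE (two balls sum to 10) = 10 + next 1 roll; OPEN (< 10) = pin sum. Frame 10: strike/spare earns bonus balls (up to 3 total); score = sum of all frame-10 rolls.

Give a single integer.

Frame 1: OPEN (0+9=9). Cumulative: 9
Frame 2: OPEN (4+2=6). Cumulative: 15
Frame 3: OPEN (3+3=6). Cumulative: 21
Frame 4: OPEN (7+2=9). Cumulative: 30
Frame 5: OPEN (3+6=9). Cumulative: 39
Frame 6: SPARE (5+5=10). 10 + next roll (2) = 12. Cumulative: 51
Frame 7: OPEN (2+3=5). Cumulative: 56
Frame 8: SPARE (2+8=10). 10 + next roll (2) = 12. Cumulative: 68
Frame 9: SPARE (2+8=10). 10 + next roll (10) = 20. Cumulative: 88
Frame 10: STRIKE. Sum of all frame-10 rolls (10+4+6) = 20. Cumulative: 108

Answer: 108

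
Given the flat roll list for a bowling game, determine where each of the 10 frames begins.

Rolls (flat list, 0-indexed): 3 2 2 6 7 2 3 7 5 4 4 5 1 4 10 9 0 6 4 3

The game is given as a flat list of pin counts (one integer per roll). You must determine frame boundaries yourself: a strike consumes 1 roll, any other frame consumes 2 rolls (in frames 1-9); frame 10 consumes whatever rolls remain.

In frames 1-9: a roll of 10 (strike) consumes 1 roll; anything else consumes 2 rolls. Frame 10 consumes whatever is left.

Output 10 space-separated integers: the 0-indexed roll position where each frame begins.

Frame 1 starts at roll index 0: rolls=3,2 (sum=5), consumes 2 rolls
Frame 2 starts at roll index 2: rolls=2,6 (sum=8), consumes 2 rolls
Frame 3 starts at roll index 4: rolls=7,2 (sum=9), consumes 2 rolls
Frame 4 starts at roll index 6: rolls=3,7 (sum=10), consumes 2 rolls
Frame 5 starts at roll index 8: rolls=5,4 (sum=9), consumes 2 rolls
Frame 6 starts at roll index 10: rolls=4,5 (sum=9), consumes 2 rolls
Frame 7 starts at roll index 12: rolls=1,4 (sum=5), consumes 2 rolls
Frame 8 starts at roll index 14: roll=10 (strike), consumes 1 roll
Frame 9 starts at roll index 15: rolls=9,0 (sum=9), consumes 2 rolls
Frame 10 starts at roll index 17: 3 remaining rolls

Answer: 0 2 4 6 8 10 12 14 15 17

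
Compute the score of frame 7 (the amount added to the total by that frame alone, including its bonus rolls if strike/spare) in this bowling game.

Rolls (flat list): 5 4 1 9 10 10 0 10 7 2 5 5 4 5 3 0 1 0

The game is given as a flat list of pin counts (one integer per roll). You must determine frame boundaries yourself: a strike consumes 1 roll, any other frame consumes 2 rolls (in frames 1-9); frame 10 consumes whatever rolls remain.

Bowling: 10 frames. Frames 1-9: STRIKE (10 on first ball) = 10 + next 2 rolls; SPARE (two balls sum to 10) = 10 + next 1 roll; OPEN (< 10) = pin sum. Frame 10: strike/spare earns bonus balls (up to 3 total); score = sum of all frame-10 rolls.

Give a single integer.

Frame 1: OPEN (5+4=9). Cumulative: 9
Frame 2: SPARE (1+9=10). 10 + next roll (10) = 20. Cumulative: 29
Frame 3: STRIKE. 10 + next two rolls (10+0) = 20. Cumulative: 49
Frame 4: STRIKE. 10 + next two rolls (0+10) = 20. Cumulative: 69
Frame 5: SPARE (0+10=10). 10 + next roll (7) = 17. Cumulative: 86
Frame 6: OPEN (7+2=9). Cumulative: 95
Frame 7: SPARE (5+5=10). 10 + next roll (4) = 14. Cumulative: 109
Frame 8: OPEN (4+5=9). Cumulative: 118
Frame 9: OPEN (3+0=3). Cumulative: 121

Answer: 14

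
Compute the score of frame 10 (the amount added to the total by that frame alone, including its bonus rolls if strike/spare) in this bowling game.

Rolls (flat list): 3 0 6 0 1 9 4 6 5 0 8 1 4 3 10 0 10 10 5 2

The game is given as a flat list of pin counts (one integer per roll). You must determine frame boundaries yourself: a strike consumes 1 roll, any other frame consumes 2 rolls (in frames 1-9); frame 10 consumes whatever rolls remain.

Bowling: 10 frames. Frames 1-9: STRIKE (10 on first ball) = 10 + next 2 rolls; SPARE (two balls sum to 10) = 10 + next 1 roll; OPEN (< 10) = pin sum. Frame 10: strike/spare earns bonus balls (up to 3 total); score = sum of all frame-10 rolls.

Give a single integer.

Frame 1: OPEN (3+0=3). Cumulative: 3
Frame 2: OPEN (6+0=6). Cumulative: 9
Frame 3: SPARE (1+9=10). 10 + next roll (4) = 14. Cumulative: 23
Frame 4: SPARE (4+6=10). 10 + next roll (5) = 15. Cumulative: 38
Frame 5: OPEN (5+0=5). Cumulative: 43
Frame 6: OPEN (8+1=9). Cumulative: 52
Frame 7: OPEN (4+3=7). Cumulative: 59
Frame 8: STRIKE. 10 + next two rolls (0+10) = 20. Cumulative: 79
Frame 9: SPARE (0+10=10). 10 + next roll (10) = 20. Cumulative: 99
Frame 10: STRIKE. Sum of all frame-10 rolls (10+5+2) = 17. Cumulative: 116

Answer: 17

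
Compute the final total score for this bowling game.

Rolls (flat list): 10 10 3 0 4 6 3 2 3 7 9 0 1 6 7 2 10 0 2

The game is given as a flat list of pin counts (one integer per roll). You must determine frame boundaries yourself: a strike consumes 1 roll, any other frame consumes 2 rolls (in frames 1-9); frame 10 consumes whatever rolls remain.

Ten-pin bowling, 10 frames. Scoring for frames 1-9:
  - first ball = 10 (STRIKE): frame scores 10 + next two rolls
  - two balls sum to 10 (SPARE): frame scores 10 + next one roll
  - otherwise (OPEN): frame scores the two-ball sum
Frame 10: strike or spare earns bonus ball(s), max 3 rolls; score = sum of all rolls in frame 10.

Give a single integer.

Answer: 113

Derivation:
Frame 1: STRIKE. 10 + next two rolls (10+3) = 23. Cumulative: 23
Frame 2: STRIKE. 10 + next two rolls (3+0) = 13. Cumulative: 36
Frame 3: OPEN (3+0=3). Cumulative: 39
Frame 4: SPARE (4+6=10). 10 + next roll (3) = 13. Cumulative: 52
Frame 5: OPEN (3+2=5). Cumulative: 57
Frame 6: SPARE (3+7=10). 10 + next roll (9) = 19. Cumulative: 76
Frame 7: OPEN (9+0=9). Cumulative: 85
Frame 8: OPEN (1+6=7). Cumulative: 92
Frame 9: OPEN (7+2=9). Cumulative: 101
Frame 10: STRIKE. Sum of all frame-10 rolls (10+0+2) = 12. Cumulative: 113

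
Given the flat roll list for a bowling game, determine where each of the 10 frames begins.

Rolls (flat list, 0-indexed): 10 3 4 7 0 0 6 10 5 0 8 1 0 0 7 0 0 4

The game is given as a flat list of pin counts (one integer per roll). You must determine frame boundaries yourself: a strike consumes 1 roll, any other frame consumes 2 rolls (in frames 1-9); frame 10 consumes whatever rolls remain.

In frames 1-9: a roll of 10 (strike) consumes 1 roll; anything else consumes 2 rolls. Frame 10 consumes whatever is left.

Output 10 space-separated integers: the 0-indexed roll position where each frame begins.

Frame 1 starts at roll index 0: roll=10 (strike), consumes 1 roll
Frame 2 starts at roll index 1: rolls=3,4 (sum=7), consumes 2 rolls
Frame 3 starts at roll index 3: rolls=7,0 (sum=7), consumes 2 rolls
Frame 4 starts at roll index 5: rolls=0,6 (sum=6), consumes 2 rolls
Frame 5 starts at roll index 7: roll=10 (strike), consumes 1 roll
Frame 6 starts at roll index 8: rolls=5,0 (sum=5), consumes 2 rolls
Frame 7 starts at roll index 10: rolls=8,1 (sum=9), consumes 2 rolls
Frame 8 starts at roll index 12: rolls=0,0 (sum=0), consumes 2 rolls
Frame 9 starts at roll index 14: rolls=7,0 (sum=7), consumes 2 rolls
Frame 10 starts at roll index 16: 2 remaining rolls

Answer: 0 1 3 5 7 8 10 12 14 16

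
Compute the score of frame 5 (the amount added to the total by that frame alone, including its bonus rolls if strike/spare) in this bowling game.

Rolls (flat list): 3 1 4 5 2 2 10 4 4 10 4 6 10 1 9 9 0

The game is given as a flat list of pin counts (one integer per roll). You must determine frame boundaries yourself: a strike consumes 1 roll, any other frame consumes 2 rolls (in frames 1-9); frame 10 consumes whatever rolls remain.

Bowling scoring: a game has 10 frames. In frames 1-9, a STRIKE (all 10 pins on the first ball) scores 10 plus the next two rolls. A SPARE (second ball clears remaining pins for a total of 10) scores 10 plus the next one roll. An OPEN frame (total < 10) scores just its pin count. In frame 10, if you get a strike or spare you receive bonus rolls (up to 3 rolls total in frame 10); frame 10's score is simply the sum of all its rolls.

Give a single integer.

Frame 1: OPEN (3+1=4). Cumulative: 4
Frame 2: OPEN (4+5=9). Cumulative: 13
Frame 3: OPEN (2+2=4). Cumulative: 17
Frame 4: STRIKE. 10 + next two rolls (4+4) = 18. Cumulative: 35
Frame 5: OPEN (4+4=8). Cumulative: 43
Frame 6: STRIKE. 10 + next two rolls (4+6) = 20. Cumulative: 63
Frame 7: SPARE (4+6=10). 10 + next roll (10) = 20. Cumulative: 83

Answer: 8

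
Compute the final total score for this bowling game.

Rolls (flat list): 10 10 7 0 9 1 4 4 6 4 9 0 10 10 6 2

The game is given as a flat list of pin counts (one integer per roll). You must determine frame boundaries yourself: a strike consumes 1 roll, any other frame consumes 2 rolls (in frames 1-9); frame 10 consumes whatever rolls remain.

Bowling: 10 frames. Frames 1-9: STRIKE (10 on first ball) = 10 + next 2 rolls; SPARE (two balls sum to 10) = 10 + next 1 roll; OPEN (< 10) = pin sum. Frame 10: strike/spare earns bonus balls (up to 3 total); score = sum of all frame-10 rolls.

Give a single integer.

Frame 1: STRIKE. 10 + next two rolls (10+7) = 27. Cumulative: 27
Frame 2: STRIKE. 10 + next two rolls (7+0) = 17. Cumulative: 44
Frame 3: OPEN (7+0=7). Cumulative: 51
Frame 4: SPARE (9+1=10). 10 + next roll (4) = 14. Cumulative: 65
Frame 5: OPEN (4+4=8). Cumulative: 73
Frame 6: SPARE (6+4=10). 10 + next roll (9) = 19. Cumulative: 92
Frame 7: OPEN (9+0=9). Cumulative: 101
Frame 8: STRIKE. 10 + next two rolls (10+6) = 26. Cumulative: 127
Frame 9: STRIKE. 10 + next two rolls (6+2) = 18. Cumulative: 145
Frame 10: OPEN. Sum of all frame-10 rolls (6+2) = 8. Cumulative: 153

Answer: 153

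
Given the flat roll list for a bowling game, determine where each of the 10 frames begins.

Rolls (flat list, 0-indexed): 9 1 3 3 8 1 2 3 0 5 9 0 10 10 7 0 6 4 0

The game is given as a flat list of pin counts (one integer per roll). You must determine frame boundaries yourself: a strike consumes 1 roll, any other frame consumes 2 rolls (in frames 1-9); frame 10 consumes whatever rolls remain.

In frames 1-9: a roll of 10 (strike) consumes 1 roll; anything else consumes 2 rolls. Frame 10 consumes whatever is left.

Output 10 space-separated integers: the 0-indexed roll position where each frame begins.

Frame 1 starts at roll index 0: rolls=9,1 (sum=10), consumes 2 rolls
Frame 2 starts at roll index 2: rolls=3,3 (sum=6), consumes 2 rolls
Frame 3 starts at roll index 4: rolls=8,1 (sum=9), consumes 2 rolls
Frame 4 starts at roll index 6: rolls=2,3 (sum=5), consumes 2 rolls
Frame 5 starts at roll index 8: rolls=0,5 (sum=5), consumes 2 rolls
Frame 6 starts at roll index 10: rolls=9,0 (sum=9), consumes 2 rolls
Frame 7 starts at roll index 12: roll=10 (strike), consumes 1 roll
Frame 8 starts at roll index 13: roll=10 (strike), consumes 1 roll
Frame 9 starts at roll index 14: rolls=7,0 (sum=7), consumes 2 rolls
Frame 10 starts at roll index 16: 3 remaining rolls

Answer: 0 2 4 6 8 10 12 13 14 16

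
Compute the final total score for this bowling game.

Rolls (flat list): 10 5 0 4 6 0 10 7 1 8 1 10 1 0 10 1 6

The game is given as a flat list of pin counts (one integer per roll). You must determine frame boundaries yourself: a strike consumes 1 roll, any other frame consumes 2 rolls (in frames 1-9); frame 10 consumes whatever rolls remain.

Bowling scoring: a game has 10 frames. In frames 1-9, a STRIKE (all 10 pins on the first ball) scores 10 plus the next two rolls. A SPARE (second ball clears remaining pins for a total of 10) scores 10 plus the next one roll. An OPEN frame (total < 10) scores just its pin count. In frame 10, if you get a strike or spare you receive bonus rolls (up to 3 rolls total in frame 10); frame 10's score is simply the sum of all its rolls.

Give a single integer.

Answer: 100

Derivation:
Frame 1: STRIKE. 10 + next two rolls (5+0) = 15. Cumulative: 15
Frame 2: OPEN (5+0=5). Cumulative: 20
Frame 3: SPARE (4+6=10). 10 + next roll (0) = 10. Cumulative: 30
Frame 4: SPARE (0+10=10). 10 + next roll (7) = 17. Cumulative: 47
Frame 5: OPEN (7+1=8). Cumulative: 55
Frame 6: OPEN (8+1=9). Cumulative: 64
Frame 7: STRIKE. 10 + next two rolls (1+0) = 11. Cumulative: 75
Frame 8: OPEN (1+0=1). Cumulative: 76
Frame 9: STRIKE. 10 + next two rolls (1+6) = 17. Cumulative: 93
Frame 10: OPEN. Sum of all frame-10 rolls (1+6) = 7. Cumulative: 100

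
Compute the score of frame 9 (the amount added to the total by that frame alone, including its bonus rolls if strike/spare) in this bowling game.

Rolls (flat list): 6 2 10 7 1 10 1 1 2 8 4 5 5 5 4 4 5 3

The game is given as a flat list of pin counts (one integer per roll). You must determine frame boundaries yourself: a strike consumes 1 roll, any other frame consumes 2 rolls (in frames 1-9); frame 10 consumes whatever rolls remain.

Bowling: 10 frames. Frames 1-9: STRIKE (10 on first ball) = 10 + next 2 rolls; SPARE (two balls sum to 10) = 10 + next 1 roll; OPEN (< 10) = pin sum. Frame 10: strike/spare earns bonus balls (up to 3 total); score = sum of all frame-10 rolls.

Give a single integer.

Answer: 8

Derivation:
Frame 1: OPEN (6+2=8). Cumulative: 8
Frame 2: STRIKE. 10 + next two rolls (7+1) = 18. Cumulative: 26
Frame 3: OPEN (7+1=8). Cumulative: 34
Frame 4: STRIKE. 10 + next two rolls (1+1) = 12. Cumulative: 46
Frame 5: OPEN (1+1=2). Cumulative: 48
Frame 6: SPARE (2+8=10). 10 + next roll (4) = 14. Cumulative: 62
Frame 7: OPEN (4+5=9). Cumulative: 71
Frame 8: SPARE (5+5=10). 10 + next roll (4) = 14. Cumulative: 85
Frame 9: OPEN (4+4=8). Cumulative: 93
Frame 10: OPEN. Sum of all frame-10 rolls (5+3) = 8. Cumulative: 101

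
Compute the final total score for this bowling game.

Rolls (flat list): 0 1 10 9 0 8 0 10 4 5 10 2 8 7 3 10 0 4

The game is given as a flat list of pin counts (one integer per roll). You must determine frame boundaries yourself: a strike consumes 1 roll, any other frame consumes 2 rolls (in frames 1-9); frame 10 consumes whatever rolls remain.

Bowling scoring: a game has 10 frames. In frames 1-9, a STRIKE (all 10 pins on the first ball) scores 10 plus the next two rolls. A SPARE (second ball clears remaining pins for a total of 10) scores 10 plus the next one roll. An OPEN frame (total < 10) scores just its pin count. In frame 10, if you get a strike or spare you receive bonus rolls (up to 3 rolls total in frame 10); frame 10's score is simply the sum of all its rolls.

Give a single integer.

Frame 1: OPEN (0+1=1). Cumulative: 1
Frame 2: STRIKE. 10 + next two rolls (9+0) = 19. Cumulative: 20
Frame 3: OPEN (9+0=9). Cumulative: 29
Frame 4: OPEN (8+0=8). Cumulative: 37
Frame 5: STRIKE. 10 + next two rolls (4+5) = 19. Cumulative: 56
Frame 6: OPEN (4+5=9). Cumulative: 65
Frame 7: STRIKE. 10 + next two rolls (2+8) = 20. Cumulative: 85
Frame 8: SPARE (2+8=10). 10 + next roll (7) = 17. Cumulative: 102
Frame 9: SPARE (7+3=10). 10 + next roll (10) = 20. Cumulative: 122
Frame 10: STRIKE. Sum of all frame-10 rolls (10+0+4) = 14. Cumulative: 136

Answer: 136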